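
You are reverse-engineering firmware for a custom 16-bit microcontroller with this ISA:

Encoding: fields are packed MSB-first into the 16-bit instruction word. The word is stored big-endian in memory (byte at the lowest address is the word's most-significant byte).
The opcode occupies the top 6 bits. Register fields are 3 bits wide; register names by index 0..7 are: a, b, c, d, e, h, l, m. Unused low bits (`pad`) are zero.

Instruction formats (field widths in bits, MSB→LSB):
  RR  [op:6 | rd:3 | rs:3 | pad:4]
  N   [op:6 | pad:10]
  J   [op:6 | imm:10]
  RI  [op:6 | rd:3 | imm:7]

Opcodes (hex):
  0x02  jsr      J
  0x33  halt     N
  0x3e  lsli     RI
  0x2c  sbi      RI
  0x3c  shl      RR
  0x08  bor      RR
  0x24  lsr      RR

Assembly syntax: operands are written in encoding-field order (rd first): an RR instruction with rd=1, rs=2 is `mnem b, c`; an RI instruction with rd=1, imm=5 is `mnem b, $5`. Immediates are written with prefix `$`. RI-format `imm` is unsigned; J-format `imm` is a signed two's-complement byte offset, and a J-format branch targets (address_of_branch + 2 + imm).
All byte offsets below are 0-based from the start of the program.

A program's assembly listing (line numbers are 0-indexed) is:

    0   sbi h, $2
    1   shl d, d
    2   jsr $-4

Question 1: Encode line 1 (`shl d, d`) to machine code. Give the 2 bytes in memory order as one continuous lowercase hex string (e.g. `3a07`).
line 1 (shl): pack op=0x3c:6|rd=3:3|rs=3:3|pad=0:4 = 0xf1b0; big→ f1 b0

f1b0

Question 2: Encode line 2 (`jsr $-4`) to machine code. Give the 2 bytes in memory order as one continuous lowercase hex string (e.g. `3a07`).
0bfc

L2: jsr op=0x2:6|imm=-4:10 ⇒ 0x0bfc ⇒ big 0b fc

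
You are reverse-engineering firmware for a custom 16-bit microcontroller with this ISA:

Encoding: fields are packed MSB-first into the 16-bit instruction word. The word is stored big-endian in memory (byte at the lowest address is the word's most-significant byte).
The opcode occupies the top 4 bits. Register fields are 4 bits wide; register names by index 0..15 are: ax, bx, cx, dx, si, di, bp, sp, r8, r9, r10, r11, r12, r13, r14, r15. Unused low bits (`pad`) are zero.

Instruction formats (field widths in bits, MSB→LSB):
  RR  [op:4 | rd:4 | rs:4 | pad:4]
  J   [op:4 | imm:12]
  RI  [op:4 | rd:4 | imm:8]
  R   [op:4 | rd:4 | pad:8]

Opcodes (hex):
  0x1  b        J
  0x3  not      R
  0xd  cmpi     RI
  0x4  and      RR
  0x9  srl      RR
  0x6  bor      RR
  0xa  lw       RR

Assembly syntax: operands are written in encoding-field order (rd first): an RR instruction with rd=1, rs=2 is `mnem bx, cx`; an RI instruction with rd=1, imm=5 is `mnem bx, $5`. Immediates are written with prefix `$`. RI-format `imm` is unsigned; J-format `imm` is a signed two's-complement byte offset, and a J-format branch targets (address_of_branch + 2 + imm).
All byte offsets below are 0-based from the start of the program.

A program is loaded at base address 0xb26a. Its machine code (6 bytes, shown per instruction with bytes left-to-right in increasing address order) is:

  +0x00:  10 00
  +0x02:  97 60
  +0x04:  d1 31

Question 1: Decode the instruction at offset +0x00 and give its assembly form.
b $0

off 0x00: read 10 00 as big → 0x1000
  op=0x1000>>12=0x1 ⇒ b (J)
  imm: (w>>0)&0xfff=0x0 → $0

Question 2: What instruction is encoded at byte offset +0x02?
srl sp, bp

[02] 97 60 → 0x9760
  opcode bits[15:12]=0x9: srl/RR
  rd: (w>>8)&0xf=0x7 → sp
  rs: (w>>4)&0xf=0x6 → bp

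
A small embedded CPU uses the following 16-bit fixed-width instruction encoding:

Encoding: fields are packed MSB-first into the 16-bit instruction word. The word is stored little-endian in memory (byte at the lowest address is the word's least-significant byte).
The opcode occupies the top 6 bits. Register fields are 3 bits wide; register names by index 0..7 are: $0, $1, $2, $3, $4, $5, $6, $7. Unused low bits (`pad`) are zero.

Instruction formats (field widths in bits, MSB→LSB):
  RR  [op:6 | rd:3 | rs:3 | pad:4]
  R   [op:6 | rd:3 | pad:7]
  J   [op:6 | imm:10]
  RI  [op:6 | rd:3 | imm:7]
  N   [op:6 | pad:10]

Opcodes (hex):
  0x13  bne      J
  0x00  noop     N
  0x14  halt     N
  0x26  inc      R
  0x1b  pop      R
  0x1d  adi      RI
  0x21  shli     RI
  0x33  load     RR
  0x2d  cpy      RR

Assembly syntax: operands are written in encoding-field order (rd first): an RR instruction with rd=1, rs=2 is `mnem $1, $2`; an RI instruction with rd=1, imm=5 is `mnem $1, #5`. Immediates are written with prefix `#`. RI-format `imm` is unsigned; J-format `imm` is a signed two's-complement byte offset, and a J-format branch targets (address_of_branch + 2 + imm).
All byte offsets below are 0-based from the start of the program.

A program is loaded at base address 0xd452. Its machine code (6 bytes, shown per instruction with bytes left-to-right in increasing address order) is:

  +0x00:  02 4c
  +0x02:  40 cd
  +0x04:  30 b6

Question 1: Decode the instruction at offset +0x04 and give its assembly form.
off 0x04: read 30 b6 as little → 0xb630
  top 6b → 0x2d → cpy [RR]
  [9:7] rd=4 = $4
  [6:4] rs=3 = $3

cpy $4, $3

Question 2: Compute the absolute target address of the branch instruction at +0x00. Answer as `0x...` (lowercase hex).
[00] 02 4c → 0x4c02
  op=0x4c02>>10=0x13 ⇒ bne (J)
  imm@[9:0]=0x2 ⇒ #2
  target = base 0xd452 + off 0x00 + 2 + imm 2 = 0xd456

0xd456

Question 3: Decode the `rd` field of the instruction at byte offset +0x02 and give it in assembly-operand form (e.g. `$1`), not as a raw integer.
[02] 40 cd → 0xcd40
  top 6b → 0x33 → load [RR]
  rd: (w>>7)&0x7=0x2 → $2
  rs: (w>>4)&0x7=0x4 → $4

$2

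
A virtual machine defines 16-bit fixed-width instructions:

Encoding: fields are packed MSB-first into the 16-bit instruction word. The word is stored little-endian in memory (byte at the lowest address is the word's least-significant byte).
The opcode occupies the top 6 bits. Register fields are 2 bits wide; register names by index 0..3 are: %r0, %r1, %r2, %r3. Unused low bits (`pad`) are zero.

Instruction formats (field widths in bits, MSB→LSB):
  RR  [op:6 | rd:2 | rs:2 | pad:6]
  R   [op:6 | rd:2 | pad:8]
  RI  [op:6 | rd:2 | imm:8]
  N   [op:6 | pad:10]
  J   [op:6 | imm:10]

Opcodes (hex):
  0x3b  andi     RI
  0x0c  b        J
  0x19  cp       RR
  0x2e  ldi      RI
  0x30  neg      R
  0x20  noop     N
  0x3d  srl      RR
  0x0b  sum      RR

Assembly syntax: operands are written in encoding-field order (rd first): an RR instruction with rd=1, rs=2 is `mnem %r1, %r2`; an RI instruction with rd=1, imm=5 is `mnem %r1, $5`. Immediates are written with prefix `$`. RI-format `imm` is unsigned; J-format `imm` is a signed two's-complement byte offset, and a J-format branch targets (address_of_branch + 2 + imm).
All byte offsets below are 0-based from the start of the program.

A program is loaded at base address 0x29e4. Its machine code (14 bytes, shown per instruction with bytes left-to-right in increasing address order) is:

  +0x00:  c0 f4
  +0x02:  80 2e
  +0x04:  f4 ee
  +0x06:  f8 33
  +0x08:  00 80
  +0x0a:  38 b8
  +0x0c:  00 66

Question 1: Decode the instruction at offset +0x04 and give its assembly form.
andi %r2, $244

[04] f4 ee → 0xeef4
  op=0xeef4>>10=0x3b ⇒ andi (RI)
  rd: (w>>8)&0x3=0x2 → %r2
  imm: (w>>0)&0xff=0xf4 → $244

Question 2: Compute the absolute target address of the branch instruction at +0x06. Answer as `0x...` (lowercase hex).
0x29e4

[06] f8 33 → 0x33f8
  top 6b → 0xc → b [J]
  imm: (w>>0)&0x3ff=0x3f8 (s10→-8) → $-8
  target = base 0x29e4 + off 0x06 + 2 + imm -8 = 0x29e4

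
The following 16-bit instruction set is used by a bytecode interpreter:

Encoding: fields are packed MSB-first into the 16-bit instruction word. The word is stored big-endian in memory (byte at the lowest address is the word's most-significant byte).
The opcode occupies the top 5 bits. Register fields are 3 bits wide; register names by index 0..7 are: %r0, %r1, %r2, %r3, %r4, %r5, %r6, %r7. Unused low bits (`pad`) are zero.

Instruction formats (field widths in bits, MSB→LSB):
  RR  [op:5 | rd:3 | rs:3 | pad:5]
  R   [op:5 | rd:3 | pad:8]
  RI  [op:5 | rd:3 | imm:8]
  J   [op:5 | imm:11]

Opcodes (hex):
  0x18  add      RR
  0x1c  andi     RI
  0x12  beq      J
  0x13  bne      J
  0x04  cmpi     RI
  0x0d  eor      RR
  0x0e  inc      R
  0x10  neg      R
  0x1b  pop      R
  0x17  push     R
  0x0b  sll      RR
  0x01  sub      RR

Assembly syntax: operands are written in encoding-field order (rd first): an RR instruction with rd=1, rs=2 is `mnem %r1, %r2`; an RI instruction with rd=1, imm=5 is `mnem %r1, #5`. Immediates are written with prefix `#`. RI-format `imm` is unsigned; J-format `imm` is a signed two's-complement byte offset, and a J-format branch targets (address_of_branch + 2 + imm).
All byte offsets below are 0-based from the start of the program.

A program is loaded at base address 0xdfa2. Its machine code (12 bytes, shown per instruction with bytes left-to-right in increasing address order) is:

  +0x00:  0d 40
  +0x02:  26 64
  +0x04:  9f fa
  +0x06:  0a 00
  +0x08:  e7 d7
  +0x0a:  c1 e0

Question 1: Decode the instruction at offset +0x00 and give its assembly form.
sub %r5, %r2

[00] 0d 40 → 0x0d40
  top 5b → 0x1 → sub [RR]
  [10:8] rd=5 = %r5
  [7:5] rs=2 = %r2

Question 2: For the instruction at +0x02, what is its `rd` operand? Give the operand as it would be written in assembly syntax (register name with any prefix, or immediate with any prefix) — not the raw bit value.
%r6

@+02  big-endian(26 64) = 0x2664
  opcode bits[15:11]=0x4: cmpi/RI
  rd: (w>>8)&0x7=0x6 → %r6
  imm: (w>>0)&0xff=0x64 → #100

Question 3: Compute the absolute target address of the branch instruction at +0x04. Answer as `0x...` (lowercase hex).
[04] 9f fa → 0x9ffa
  op=0x9ffa>>11=0x13 ⇒ bne (J)
  [10:0] imm=2042 (s11→-6) = #-6
  target = base 0xdfa2 + off 0x04 + 2 + imm -6 = 0xdfa2

0xdfa2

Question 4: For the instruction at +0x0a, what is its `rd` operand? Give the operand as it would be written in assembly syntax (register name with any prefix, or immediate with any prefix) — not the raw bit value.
@+0a  big-endian(c1 e0) = 0xc1e0
  opcode bits[15:11]=0x18: add/RR
  rd@[10:8]=0x1 ⇒ %r1
  rs@[7:5]=0x7 ⇒ %r7

%r1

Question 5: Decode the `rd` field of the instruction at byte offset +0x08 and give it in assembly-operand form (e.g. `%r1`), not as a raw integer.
[08] e7 d7 → 0xe7d7
  top 5b → 0x1c → andi [RI]
  rd@[10:8]=0x7 ⇒ %r7
  imm@[7:0]=0xd7 ⇒ #215

%r7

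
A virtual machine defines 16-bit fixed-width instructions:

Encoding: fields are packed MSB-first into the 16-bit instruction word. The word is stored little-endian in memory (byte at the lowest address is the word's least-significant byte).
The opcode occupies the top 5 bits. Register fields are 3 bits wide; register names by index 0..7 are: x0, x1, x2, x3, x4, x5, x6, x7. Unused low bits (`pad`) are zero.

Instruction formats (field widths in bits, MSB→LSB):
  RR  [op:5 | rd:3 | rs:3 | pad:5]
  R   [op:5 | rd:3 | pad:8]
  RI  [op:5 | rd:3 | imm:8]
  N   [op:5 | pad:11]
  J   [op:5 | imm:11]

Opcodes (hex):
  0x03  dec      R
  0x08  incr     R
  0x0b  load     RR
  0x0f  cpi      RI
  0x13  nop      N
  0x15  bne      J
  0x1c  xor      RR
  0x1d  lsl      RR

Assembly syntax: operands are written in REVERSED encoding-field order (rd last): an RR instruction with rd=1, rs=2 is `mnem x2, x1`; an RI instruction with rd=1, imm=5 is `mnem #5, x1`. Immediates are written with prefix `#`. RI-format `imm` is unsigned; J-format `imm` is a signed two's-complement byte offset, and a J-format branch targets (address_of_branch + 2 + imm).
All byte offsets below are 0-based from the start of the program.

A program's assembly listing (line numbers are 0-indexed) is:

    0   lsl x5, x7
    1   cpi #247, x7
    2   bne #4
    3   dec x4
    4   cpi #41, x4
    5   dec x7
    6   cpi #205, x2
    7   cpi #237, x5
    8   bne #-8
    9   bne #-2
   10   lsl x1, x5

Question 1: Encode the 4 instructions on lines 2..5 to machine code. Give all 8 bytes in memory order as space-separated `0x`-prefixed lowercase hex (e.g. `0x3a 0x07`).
line 2 (bne): pack op=0x15:5|imm=4:11 = 0xa804; little→ 04 a8
line 3 (dec): pack op=0x3:5|rd=4:3|pad=0:8 = 0x1c00; little→ 00 1c
line 4 (cpi): pack op=0xf:5|rd=4:3|imm=41:8 = 0x7c29; little→ 29 7c
line 5 (dec): pack op=0x3:5|rd=7:3|pad=0:8 = 0x1f00; little→ 00 1f

0x04 0xa8 0x00 0x1c 0x29 0x7c 0x00 0x1f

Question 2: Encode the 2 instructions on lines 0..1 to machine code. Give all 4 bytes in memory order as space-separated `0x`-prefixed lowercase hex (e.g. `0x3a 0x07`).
0xa0 0xef 0xf7 0x7f

L0: lsl op=0x1d:5|rd=7:3|rs=5:3|pad=0:5 ⇒ 0xefa0 ⇒ little a0 ef
L1: cpi op=0xf:5|rd=7:3|imm=247:8 ⇒ 0x7ff7 ⇒ little f7 7f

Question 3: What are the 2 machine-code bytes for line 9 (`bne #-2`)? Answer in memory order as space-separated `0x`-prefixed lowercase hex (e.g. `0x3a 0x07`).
0xfe 0xaf

L9: bne op=0x15:5|imm=-2:11 ⇒ 0xaffe ⇒ little fe af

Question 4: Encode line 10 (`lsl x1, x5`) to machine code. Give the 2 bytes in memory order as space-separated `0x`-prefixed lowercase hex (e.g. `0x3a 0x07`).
10. lsl fields op=0x1d:5|rd=5:3|rs=1:3|pad=0:5 → word ed20h → 20 ed

0x20 0xed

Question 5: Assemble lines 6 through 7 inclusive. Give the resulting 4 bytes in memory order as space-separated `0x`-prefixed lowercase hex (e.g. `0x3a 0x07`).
0xcd 0x7a 0xed 0x7d

6. cpi fields op=0xf:5|rd=2:3|imm=205:8 → word 7acdh → cd 7a
7. cpi fields op=0xf:5|rd=5:3|imm=237:8 → word 7dedh → ed 7d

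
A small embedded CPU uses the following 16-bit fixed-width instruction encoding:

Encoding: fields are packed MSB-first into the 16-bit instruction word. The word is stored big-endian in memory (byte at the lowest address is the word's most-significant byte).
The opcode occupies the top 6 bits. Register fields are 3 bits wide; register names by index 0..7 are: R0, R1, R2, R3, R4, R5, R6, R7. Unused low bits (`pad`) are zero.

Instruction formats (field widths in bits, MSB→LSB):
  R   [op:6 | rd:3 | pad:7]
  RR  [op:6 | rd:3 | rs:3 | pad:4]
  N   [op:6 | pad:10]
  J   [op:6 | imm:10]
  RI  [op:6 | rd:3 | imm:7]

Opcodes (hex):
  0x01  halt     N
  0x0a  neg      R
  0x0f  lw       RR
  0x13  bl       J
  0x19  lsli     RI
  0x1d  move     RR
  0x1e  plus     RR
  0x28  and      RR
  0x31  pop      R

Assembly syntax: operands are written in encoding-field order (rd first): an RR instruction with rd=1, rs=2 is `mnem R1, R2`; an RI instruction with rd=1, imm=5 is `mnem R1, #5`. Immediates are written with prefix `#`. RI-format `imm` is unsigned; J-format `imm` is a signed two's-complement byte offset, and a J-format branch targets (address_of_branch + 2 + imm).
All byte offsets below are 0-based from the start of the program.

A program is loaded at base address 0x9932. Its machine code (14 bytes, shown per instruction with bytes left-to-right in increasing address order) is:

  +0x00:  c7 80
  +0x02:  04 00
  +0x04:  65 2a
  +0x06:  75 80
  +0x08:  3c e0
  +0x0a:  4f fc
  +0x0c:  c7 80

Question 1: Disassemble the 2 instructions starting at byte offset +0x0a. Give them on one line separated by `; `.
bl #-4; pop R7

[0a] 4f fc → 0x4ffc
  top 6b → 0x13 → bl [J]
  [9:0] imm=1020 (s10→-4) = #-4
[0c] c7 80 → 0xc780
  top 6b → 0x31 → pop [R]
  [9:7] rd=7 = R7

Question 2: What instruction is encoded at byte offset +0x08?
[08] 3c e0 → 0x3ce0
  op=0x3ce0>>10=0xf ⇒ lw (RR)
  [9:7] rd=1 = R1
  [6:4] rs=6 = R6

lw R1, R6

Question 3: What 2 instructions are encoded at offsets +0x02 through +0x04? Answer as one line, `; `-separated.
+0x02: 04 00 ⇒ word 0x0400 (big)
  opcode bits[15:10]=0x1: halt/N
+0x04: 65 2a ⇒ word 0x652a (big)
  opcode bits[15:10]=0x19: lsli/RI
  rd@[9:7]=0x2 ⇒ R2
  imm@[6:0]=0x2a ⇒ #42

halt; lsli R2, #42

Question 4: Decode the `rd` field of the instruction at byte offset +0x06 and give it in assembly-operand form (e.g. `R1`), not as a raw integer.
[06] 75 80 → 0x7580
  op=0x7580>>10=0x1d ⇒ move (RR)
  rd@[9:7]=0x3 ⇒ R3
  rs@[6:4]=0x0 ⇒ R0

R3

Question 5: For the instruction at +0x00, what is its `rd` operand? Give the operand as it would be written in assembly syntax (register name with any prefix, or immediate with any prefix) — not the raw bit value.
off 0x00: read c7 80 as big → 0xc780
  opcode bits[15:10]=0x31: pop/R
  rd@[9:7]=0x7 ⇒ R7

R7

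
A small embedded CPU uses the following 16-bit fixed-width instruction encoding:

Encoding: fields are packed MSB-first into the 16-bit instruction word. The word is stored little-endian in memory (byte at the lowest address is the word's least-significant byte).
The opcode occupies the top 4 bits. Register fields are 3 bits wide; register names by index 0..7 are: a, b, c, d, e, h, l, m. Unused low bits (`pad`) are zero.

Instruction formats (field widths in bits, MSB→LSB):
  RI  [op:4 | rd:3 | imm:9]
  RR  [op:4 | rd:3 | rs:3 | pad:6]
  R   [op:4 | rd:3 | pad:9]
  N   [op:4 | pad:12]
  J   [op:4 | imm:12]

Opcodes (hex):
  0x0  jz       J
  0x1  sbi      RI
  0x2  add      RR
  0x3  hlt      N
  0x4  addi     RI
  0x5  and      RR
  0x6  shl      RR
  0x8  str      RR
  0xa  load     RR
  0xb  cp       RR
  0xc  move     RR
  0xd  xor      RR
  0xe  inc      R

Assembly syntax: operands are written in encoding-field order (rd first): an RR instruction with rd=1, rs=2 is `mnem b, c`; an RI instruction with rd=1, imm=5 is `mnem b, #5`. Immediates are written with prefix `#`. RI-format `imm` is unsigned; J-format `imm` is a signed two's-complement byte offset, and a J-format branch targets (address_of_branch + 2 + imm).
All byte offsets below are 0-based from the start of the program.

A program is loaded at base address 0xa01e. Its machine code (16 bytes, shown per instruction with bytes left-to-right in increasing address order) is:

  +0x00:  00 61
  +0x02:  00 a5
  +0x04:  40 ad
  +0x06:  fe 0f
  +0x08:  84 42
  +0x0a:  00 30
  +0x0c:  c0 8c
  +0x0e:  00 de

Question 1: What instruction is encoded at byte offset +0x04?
+0x04: 40 ad ⇒ word 0xad40 (little)
  top 4b → 0xa → load [RR]
  [11:9] rd=6 = l
  [8:6] rs=5 = h

load l, h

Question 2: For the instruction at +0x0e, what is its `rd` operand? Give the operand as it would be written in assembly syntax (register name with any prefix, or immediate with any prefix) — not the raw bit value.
m

+0x0e: 00 de ⇒ word 0xde00 (little)
  op=0xde00>>12=0xd ⇒ xor (RR)
  [11:9] rd=7 = m
  [8:6] rs=0 = a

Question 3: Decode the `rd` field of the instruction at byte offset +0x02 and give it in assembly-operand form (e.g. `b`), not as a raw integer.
c

@+02  little-endian(00 a5) = 0xa500
  top 4b → 0xa → load [RR]
  [11:9] rd=2 = c
  [8:6] rs=4 = e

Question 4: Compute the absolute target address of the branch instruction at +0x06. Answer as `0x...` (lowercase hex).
[06] fe 0f → 0x0ffe
  opcode bits[15:12]=0x0: jz/J
  imm@[11:0]=0xffe (s12→-2) ⇒ #-2
  target = base 0xa01e + off 0x06 + 2 + imm -2 = 0xa024

0xa024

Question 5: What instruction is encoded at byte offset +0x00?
[00] 00 61 → 0x6100
  op=0x6100>>12=0x6 ⇒ shl (RR)
  rd: (w>>9)&0x7=0x0 → a
  rs: (w>>6)&0x7=0x4 → e

shl a, e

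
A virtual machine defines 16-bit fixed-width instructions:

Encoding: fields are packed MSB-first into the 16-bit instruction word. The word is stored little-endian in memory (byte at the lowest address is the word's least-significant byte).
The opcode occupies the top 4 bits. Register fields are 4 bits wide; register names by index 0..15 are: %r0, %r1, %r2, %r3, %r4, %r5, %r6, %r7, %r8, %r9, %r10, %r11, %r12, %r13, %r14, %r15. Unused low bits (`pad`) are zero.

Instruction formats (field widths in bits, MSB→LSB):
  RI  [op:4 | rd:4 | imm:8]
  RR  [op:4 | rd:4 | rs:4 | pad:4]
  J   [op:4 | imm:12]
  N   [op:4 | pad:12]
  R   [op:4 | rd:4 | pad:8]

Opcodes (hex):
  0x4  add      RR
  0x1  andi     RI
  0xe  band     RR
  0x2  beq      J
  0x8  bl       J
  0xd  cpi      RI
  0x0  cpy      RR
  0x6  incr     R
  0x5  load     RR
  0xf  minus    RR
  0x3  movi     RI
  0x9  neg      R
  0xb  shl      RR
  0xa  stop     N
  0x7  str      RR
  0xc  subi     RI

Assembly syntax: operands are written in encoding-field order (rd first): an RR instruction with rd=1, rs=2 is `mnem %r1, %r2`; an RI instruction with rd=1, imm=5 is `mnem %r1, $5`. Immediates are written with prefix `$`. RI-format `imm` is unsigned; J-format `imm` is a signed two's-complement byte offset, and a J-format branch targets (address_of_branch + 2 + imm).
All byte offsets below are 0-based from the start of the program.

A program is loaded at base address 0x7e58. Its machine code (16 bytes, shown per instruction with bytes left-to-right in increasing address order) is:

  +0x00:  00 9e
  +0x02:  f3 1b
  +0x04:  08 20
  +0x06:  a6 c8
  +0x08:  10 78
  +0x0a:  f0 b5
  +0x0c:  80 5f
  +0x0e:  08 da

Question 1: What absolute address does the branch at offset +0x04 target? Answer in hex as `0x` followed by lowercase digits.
0x7e66

[04] 08 20 → 0x2008
  top 4b → 0x2 → beq [J]
  [11:0] imm=8 = $8
  target = base 0x7e58 + off 0x04 + 2 + imm 8 = 0x7e66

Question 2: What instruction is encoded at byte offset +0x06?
subi %r8, $166

+0x06: a6 c8 ⇒ word 0xc8a6 (little)
  op=0xc8a6>>12=0xc ⇒ subi (RI)
  rd: (w>>8)&0xf=0x8 → %r8
  imm: (w>>0)&0xff=0xa6 → $166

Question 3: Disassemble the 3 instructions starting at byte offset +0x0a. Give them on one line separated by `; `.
+0x0a: f0 b5 ⇒ word 0xb5f0 (little)
  opcode bits[15:12]=0xb: shl/RR
  rd@[11:8]=0x5 ⇒ %r5
  rs@[7:4]=0xf ⇒ %r15
+0x0c: 80 5f ⇒ word 0x5f80 (little)
  opcode bits[15:12]=0x5: load/RR
  rd@[11:8]=0xf ⇒ %r15
  rs@[7:4]=0x8 ⇒ %r8
+0x0e: 08 da ⇒ word 0xda08 (little)
  opcode bits[15:12]=0xd: cpi/RI
  rd@[11:8]=0xa ⇒ %r10
  imm@[7:0]=0x8 ⇒ $8

shl %r5, %r15; load %r15, %r8; cpi %r10, $8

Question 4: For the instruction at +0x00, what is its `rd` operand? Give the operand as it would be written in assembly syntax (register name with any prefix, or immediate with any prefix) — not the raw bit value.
%r14

[00] 00 9e → 0x9e00
  top 4b → 0x9 → neg [R]
  rd: (w>>8)&0xf=0xe → %r14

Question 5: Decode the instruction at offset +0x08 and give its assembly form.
@+08  little-endian(10 78) = 0x7810
  opcode bits[15:12]=0x7: str/RR
  rd: (w>>8)&0xf=0x8 → %r8
  rs: (w>>4)&0xf=0x1 → %r1

str %r8, %r1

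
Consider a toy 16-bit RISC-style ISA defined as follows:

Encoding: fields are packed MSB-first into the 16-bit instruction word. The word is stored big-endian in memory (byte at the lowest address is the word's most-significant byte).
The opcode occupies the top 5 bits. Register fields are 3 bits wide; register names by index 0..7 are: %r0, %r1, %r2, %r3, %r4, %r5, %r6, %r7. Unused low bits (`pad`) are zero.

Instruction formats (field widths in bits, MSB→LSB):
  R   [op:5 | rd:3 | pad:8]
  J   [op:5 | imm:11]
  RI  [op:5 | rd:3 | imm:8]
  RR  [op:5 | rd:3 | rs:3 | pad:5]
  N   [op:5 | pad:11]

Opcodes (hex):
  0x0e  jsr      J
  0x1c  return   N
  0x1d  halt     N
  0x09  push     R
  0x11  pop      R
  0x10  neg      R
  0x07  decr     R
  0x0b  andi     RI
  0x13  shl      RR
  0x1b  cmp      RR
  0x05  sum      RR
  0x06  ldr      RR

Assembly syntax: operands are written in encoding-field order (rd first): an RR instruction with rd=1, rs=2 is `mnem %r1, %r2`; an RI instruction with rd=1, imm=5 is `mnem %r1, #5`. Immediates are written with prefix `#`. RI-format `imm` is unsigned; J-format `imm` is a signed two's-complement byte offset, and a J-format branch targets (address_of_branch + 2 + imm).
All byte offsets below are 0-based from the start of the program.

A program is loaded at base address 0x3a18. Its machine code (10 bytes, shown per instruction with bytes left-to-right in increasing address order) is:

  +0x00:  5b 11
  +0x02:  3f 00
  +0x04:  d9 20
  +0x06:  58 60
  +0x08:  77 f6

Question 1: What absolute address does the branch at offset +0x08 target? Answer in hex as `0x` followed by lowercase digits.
off 0x08: read 77 f6 as big → 0x77f6
  top 5b → 0xe → jsr [J]
  imm@[10:0]=0x7f6 (s11→-10) ⇒ #-10
  target = base 0x3a18 + off 0x08 + 2 + imm -10 = 0x3a18

0x3a18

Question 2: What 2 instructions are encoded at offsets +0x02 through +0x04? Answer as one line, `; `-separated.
decr %r7; cmp %r1, %r1

[02] 3f 00 → 0x3f00
  op=0x3f00>>11=0x7 ⇒ decr (R)
  [10:8] rd=7 = %r7
[04] d9 20 → 0xd920
  op=0xd920>>11=0x1b ⇒ cmp (RR)
  [10:8] rd=1 = %r1
  [7:5] rs=1 = %r1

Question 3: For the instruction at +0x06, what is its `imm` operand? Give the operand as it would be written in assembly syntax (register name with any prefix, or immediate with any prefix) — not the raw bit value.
off 0x06: read 58 60 as big → 0x5860
  top 5b → 0xb → andi [RI]
  [10:8] rd=0 = %r0
  [7:0] imm=96 = #96

#96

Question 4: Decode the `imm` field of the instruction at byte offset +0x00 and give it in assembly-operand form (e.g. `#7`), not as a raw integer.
[00] 5b 11 → 0x5b11
  top 5b → 0xb → andi [RI]
  rd: (w>>8)&0x7=0x3 → %r3
  imm: (w>>0)&0xff=0x11 → #17

#17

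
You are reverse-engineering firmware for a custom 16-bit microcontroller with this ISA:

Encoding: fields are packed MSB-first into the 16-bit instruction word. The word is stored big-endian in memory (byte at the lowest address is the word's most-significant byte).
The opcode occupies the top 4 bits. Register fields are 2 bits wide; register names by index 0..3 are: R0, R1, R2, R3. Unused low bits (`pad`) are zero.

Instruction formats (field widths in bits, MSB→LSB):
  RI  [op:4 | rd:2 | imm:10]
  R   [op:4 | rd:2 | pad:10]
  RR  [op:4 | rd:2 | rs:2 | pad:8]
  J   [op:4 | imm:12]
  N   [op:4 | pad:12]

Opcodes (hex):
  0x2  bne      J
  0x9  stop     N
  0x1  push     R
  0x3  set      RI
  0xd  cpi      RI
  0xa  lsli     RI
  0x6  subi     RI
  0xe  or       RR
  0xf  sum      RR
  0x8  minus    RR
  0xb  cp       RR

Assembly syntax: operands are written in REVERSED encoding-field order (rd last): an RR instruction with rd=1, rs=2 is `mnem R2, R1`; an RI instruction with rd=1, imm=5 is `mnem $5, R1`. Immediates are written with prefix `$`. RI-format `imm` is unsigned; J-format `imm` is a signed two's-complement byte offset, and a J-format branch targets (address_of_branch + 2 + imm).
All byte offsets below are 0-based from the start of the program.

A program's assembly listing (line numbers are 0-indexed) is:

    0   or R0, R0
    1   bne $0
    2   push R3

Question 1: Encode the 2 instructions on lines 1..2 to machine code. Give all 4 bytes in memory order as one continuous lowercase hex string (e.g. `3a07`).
1. bne fields op=0x2:4|imm=0:12 → word 2000h → 20 00
2. push fields op=0x1:4|rd=3:2|pad=0:10 → word 1c00h → 1c 00

20001c00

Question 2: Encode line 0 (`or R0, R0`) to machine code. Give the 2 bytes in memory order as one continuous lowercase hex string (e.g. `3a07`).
e000

L0: or op=0xe:4|rd=0:2|rs=0:2|pad=0:8 ⇒ 0xe000 ⇒ big e0 00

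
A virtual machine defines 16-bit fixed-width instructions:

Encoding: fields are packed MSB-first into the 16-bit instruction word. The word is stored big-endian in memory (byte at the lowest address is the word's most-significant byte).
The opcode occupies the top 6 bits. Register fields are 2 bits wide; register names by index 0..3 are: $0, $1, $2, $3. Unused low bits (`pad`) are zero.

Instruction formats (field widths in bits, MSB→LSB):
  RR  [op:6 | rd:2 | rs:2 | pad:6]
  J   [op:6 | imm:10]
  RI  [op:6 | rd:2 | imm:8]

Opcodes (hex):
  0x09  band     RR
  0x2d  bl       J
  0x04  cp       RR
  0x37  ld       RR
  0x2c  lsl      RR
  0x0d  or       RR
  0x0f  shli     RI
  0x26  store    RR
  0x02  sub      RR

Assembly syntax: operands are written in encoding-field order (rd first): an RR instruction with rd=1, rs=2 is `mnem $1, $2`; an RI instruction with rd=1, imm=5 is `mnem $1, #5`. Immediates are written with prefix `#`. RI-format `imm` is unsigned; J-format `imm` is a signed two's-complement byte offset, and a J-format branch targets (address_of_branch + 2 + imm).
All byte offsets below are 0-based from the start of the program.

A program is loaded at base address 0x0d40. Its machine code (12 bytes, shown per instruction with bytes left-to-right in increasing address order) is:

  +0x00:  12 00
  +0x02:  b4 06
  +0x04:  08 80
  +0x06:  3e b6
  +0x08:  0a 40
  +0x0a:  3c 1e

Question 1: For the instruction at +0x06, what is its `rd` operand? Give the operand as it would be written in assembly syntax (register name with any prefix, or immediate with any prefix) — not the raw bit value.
@+06  big-endian(3e b6) = 0x3eb6
  opcode bits[15:10]=0xf: shli/RI
  rd: (w>>8)&0x3=0x2 → $2
  imm: (w>>0)&0xff=0xb6 → #182

$2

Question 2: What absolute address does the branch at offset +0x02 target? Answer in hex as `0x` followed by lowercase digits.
@+02  big-endian(b4 06) = 0xb406
  top 6b → 0x2d → bl [J]
  [9:0] imm=6 = #6
  target = base 0x0d40 + off 0x02 + 2 + imm 6 = 0x0d4a

0x0d4a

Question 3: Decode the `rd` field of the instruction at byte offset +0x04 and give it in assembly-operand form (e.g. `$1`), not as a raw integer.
$0

off 0x04: read 08 80 as big → 0x0880
  top 6b → 0x2 → sub [RR]
  rd@[9:8]=0x0 ⇒ $0
  rs@[7:6]=0x2 ⇒ $2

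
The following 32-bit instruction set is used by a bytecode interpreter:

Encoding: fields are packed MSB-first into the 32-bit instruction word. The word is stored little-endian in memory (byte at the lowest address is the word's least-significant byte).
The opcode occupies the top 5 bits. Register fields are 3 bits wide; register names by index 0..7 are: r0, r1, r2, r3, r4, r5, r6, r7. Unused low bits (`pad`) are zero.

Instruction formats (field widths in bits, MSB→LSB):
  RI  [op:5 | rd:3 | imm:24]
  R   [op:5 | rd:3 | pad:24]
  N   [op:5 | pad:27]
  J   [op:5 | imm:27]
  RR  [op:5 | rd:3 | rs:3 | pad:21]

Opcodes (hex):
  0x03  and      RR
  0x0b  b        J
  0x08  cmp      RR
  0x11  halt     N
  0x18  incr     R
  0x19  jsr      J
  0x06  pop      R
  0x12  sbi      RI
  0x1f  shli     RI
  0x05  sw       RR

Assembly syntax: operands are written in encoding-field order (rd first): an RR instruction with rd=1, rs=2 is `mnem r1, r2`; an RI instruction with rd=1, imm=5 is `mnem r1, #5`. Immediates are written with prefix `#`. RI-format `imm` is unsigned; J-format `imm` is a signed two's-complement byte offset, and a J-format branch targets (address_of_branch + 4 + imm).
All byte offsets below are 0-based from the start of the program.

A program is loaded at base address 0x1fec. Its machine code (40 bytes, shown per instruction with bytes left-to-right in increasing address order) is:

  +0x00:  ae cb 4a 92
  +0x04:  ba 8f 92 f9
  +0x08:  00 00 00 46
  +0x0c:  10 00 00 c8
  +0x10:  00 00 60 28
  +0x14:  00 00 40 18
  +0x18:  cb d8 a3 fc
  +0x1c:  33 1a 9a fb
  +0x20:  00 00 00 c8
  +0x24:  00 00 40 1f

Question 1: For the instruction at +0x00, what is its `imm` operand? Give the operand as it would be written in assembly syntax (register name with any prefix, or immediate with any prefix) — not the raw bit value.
#4901806

[00] ae cb 4a 92 → 0x924acbae
  top 5b → 0x12 → sbi [RI]
  rd@[26:24]=0x2 ⇒ r2
  imm@[23:0]=0x4acbae ⇒ #4901806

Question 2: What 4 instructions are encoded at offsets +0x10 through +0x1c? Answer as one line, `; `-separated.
off 0x10: read 00 00 60 28 as little → 0x28600000
  opcode bits[31:27]=0x5: sw/RR
  [26:24] rd=0 = r0
  [23:21] rs=3 = r3
off 0x14: read 00 00 40 18 as little → 0x18400000
  opcode bits[31:27]=0x3: and/RR
  [26:24] rd=0 = r0
  [23:21] rs=2 = r2
off 0x18: read cb d8 a3 fc as little → 0xfca3d8cb
  opcode bits[31:27]=0x1f: shli/RI
  [26:24] rd=4 = r4
  [23:0] imm=10737867 = #10737867
off 0x1c: read 33 1a 9a fb as little → 0xfb9a1a33
  opcode bits[31:27]=0x1f: shli/RI
  [26:24] rd=3 = r3
  [23:0] imm=10099251 = #10099251

sw r0, r3; and r0, r2; shli r4, #10737867; shli r3, #10099251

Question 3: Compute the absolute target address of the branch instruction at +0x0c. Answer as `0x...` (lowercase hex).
[0c] 10 00 00 c8 → 0xc8000010
  top 5b → 0x19 → jsr [J]
  [26:0] imm=16 = #16
  target = base 0x1fec + off 0x0c + 4 + imm 16 = 0x200c

0x200c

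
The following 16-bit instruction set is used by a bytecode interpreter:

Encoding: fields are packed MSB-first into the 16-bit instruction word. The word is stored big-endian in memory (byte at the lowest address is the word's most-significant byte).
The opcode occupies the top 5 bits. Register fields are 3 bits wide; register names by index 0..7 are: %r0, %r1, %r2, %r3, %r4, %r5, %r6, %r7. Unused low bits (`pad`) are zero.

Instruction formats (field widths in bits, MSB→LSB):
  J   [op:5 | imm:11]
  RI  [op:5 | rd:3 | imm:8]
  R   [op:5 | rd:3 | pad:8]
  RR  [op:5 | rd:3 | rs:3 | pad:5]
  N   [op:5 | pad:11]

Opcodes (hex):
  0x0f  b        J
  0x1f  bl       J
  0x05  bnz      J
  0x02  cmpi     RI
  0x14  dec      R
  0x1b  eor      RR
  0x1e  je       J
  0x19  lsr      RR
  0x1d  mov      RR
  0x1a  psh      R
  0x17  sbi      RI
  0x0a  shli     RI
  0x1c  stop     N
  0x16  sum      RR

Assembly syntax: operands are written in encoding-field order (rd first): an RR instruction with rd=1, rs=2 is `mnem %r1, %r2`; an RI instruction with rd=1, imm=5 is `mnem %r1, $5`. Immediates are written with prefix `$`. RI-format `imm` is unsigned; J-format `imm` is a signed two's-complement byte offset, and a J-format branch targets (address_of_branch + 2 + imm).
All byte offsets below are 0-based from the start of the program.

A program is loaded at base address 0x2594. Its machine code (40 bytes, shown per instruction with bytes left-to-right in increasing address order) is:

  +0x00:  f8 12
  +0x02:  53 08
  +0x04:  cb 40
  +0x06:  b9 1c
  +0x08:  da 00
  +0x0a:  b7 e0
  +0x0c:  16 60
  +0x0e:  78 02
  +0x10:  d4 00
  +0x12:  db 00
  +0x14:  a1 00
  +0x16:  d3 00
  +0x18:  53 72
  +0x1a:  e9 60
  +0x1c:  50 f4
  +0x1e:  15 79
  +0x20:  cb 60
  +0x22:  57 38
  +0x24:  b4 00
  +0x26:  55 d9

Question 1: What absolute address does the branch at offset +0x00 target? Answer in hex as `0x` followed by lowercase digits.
0x25a8

[00] f8 12 → 0xf812
  opcode bits[15:11]=0x1f: bl/J
  imm@[10:0]=0x12 ⇒ $18
  target = base 0x2594 + off 0x00 + 2 + imm 18 = 0x25a8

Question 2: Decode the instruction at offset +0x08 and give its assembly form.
eor %r2, %r0

@+08  big-endian(da 00) = 0xda00
  opcode bits[15:11]=0x1b: eor/RR
  rd@[10:8]=0x2 ⇒ %r2
  rs@[7:5]=0x0 ⇒ %r0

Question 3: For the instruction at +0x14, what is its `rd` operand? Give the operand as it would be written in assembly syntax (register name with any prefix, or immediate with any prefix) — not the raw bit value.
%r1

[14] a1 00 → 0xa100
  op=0xa100>>11=0x14 ⇒ dec (R)
  rd: (w>>8)&0x7=0x1 → %r1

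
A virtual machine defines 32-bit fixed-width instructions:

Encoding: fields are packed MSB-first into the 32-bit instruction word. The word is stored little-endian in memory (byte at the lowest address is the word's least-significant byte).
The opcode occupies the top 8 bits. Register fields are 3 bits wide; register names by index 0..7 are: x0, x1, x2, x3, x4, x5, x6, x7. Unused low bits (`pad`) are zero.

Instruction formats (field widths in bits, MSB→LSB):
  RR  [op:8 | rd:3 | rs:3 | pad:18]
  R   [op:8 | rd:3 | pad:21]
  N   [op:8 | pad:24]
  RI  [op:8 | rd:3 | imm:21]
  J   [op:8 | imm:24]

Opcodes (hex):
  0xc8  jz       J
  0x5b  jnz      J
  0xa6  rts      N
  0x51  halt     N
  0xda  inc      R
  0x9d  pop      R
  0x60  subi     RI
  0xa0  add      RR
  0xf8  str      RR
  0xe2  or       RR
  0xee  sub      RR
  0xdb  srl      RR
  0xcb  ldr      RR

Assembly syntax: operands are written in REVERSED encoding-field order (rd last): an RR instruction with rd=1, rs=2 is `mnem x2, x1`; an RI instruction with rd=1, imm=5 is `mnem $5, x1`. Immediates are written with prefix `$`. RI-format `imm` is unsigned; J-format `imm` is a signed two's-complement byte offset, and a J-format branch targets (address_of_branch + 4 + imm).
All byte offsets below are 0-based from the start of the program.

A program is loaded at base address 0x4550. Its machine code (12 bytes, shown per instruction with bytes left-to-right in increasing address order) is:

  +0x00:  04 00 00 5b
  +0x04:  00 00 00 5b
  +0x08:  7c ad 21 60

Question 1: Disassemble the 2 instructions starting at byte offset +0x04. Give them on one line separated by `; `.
+0x04: 00 00 00 5b ⇒ word 0x5b000000 (little)
  opcode bits[31:24]=0x5b: jnz/J
  imm@[23:0]=0x0 ⇒ $0
+0x08: 7c ad 21 60 ⇒ word 0x6021ad7c (little)
  opcode bits[31:24]=0x60: subi/RI
  rd@[23:21]=0x1 ⇒ x1
  imm@[20:0]=0x1ad7c ⇒ $109948

jnz $0; subi $109948, x1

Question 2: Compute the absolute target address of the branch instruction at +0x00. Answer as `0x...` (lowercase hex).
+0x00: 04 00 00 5b ⇒ word 0x5b000004 (little)
  top 8b → 0x5b → jnz [J]
  [23:0] imm=4 = $4
  target = base 0x4550 + off 0x00 + 4 + imm 4 = 0x4558

0x4558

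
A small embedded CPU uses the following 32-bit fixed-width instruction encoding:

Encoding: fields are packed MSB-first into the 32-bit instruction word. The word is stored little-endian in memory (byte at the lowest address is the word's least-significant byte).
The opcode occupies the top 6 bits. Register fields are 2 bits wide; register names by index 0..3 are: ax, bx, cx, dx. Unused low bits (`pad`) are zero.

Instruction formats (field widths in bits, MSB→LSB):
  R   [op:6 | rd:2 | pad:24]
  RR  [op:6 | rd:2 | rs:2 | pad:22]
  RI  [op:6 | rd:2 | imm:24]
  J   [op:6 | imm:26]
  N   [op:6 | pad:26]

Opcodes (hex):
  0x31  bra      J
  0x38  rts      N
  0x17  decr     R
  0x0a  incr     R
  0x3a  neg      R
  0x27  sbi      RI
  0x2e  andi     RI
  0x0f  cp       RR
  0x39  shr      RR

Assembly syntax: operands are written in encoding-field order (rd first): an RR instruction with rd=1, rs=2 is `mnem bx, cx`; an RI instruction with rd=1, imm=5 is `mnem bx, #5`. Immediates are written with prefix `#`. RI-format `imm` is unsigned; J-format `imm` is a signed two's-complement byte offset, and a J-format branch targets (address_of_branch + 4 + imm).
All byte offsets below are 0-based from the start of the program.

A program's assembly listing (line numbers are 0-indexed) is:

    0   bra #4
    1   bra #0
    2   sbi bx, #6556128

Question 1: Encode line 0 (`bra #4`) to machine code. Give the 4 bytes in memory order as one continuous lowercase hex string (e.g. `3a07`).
line 0 (bra): pack op=0x31:6|imm=4:26 = 0xc4000004; little→ 04 00 00 c4

040000c4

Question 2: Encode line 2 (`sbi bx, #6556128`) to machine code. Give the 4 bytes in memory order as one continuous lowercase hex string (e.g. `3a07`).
e009649d

L2: sbi op=0x27:6|rd=1:2|imm=6556128:24 ⇒ 0x9d6409e0 ⇒ little e0 09 64 9d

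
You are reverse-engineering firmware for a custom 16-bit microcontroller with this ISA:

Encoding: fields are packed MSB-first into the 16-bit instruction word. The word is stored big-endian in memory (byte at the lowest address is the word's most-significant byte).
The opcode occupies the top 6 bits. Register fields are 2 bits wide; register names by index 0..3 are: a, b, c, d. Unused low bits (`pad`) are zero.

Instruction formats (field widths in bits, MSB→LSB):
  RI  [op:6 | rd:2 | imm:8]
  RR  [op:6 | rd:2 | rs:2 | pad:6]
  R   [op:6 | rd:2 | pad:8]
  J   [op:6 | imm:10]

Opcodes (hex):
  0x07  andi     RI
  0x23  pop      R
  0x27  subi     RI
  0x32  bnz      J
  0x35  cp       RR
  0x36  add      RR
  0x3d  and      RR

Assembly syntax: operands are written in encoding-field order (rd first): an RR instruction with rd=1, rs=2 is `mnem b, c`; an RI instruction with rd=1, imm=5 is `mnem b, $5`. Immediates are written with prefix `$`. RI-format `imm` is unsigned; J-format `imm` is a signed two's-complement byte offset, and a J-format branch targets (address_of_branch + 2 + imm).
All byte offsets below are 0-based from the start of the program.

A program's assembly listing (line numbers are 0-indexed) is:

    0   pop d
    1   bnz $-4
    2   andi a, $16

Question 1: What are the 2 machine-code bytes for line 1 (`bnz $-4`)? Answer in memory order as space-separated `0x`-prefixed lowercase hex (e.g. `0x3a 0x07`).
1. bnz fields op=0x32:6|imm=-4:10 → word cbfch → cb fc

0xcb 0xfc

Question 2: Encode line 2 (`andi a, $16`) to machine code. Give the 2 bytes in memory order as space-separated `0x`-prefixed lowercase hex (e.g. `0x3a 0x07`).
0x1c 0x10

L2: andi op=0x7:6|rd=0:2|imm=16:8 ⇒ 0x1c10 ⇒ big 1c 10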